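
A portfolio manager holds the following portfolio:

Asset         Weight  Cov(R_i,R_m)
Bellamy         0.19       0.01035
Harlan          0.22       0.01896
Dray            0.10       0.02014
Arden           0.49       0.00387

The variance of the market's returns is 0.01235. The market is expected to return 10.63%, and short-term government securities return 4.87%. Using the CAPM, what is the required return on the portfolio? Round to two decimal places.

9.56%

β_Bellamy = 0.01035 / 0.01235 = 0.8381
β_Harlan = 0.01896 / 0.01235 = 1.5352
β_Dray = 0.02014 / 0.01235 = 1.6308
β_Arden = 0.00387 / 0.01235 = 0.3134
β_P = Σ w_i β_i = 0.19×0.8381 + 0.22×1.5352 + 0.10×1.6308 + 0.49×0.3134 = 0.8136
MRP = 10.63% − 4.87% = 5.76%
E(R_P) = R_f + β_P × MRP = 4.87% + 0.8136 × 5.76% = 9.56%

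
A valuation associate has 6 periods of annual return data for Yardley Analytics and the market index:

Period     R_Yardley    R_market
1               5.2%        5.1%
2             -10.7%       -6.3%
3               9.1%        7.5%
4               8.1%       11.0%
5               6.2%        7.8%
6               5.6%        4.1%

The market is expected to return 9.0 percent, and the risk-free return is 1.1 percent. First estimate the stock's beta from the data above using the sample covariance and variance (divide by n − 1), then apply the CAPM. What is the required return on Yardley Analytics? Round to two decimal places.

Mean R_i = (5.2 − 10.7 + 9.1 + 8.1 + 6.2 + 5.6) / 6 = 3.9167%
Mean R_m = (5.1 − 6.3 + 7.5 + 11.0 + 7.8 + 4.1) / 6 = 4.8667%
Σ(R_i − R̄_i)(R_m − R̄_m) = 208.2333  ⇒  Cov = 208.2333 / 5 = 41.6467
Σ(R_m − R̄_m)² = 178.4933  ⇒  Var(R_m) = 178.4933 / 5 = 35.6987
β = Cov / Var(R_m) = 41.6467 / 35.6987 = 1.1666
MRP = 9.0% − 1.1% = 7.90%
E(R) = R_f + β × MRP = 1.1% + 1.1666 × 7.9% = 10.32%

10.32%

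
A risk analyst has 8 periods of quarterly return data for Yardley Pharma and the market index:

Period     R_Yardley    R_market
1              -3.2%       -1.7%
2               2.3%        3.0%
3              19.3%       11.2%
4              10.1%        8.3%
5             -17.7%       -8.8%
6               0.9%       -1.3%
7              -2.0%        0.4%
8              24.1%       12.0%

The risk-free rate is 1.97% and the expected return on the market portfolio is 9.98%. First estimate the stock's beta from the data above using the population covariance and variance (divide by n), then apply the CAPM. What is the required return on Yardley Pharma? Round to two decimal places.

Mean R_i = (-3.2 + 2.3 + 19.3 + 10.1 − 17.7 + 0.9 − 2.0 + 24.1) / 8 = 4.2250%
Mean R_m = (-1.7 + 3.0 + 11.2 + 8.3 − 8.8 − 1.3 + 0.4 + 12.0) / 8 = 2.8875%
Σ(R_i − R̄_i)(R_m − R̄_m) = 657.7225  ⇒  Cov = 657.7225 / 8 = 82.2153
Σ(R_m − R̄_m)² = 362.8088  ⇒  Var(R_m) = 362.8088 / 8 = 45.3511
β = Cov / Var(R_m) = 82.2153 / 45.3511 = 1.8129
MRP = 9.98% − 1.97% = 8.01%
E(R) = R_f + β × MRP = 1.97% + 1.8129 × 8.01% = 16.49%

16.49%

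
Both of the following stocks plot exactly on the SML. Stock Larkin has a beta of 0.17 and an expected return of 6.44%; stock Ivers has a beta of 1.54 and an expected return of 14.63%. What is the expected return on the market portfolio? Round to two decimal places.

11.40%

Both satisfy E(R) = R_f + β·MRP, so the slope of the SML is
MRP = (14.63% − 6.44%) / (1.54 − 0.17) = 8.19% / 1.37 = 5.9781%
R_f = E(R_Larkin) − β_Larkin·MRP = 6.44% − 0.17 × 5.9781% = 5.4237%
E(R_m) = R_f + MRP = 5.4237% + 5.9781% = 11.40%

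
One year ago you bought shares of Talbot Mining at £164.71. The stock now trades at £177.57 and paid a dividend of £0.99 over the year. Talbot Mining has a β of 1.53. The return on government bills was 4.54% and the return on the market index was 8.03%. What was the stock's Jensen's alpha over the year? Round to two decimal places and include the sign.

Realised HPR = (P1 + D1 − P0) / P0 = (177.57 + 0.99 − 164.71) / 164.71 = 13.85 / 164.71 = 8.4087%
MRP = 8.03% − 4.54% = 3.49%
CAPM required = R_f + β·MRP = 4.54% + 1.53 × 3.49% = 9.8797%
α = realised − required = 8.4087% − 9.8797% = -1.47%

-1.47%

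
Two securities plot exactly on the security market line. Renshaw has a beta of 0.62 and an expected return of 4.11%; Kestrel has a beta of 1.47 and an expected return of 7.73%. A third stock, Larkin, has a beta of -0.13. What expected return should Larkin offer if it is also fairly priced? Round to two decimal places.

0.92%

MRP (SML slope) = (7.73% − 4.11%) / (1.47 − 0.62) = 3.62% / 0.85 = 4.2588%
R_f (intercept) = 4.11% − 0.62 × 4.2588% = 1.4695%
E(R_Larkin) = R_f + β × MRP = 1.4695% + -0.13 × 4.2588% = 0.92%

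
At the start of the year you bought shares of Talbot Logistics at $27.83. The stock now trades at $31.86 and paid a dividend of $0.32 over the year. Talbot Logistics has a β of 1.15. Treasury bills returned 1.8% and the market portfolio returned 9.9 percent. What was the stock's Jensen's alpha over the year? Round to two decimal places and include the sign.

Realised HPR = (P1 + D1 − P0) / P0 = (31.86 + 0.32 − 27.83) / 27.83 = 4.35 / 27.83 = 15.6306%
MRP = 9.9% − 1.8% = 8.10%
CAPM required = R_f + β·MRP = 1.8% + 1.15 × 8.1% = 11.1150%
α = realised − required = 15.6306% − 11.1150% = +4.52%

+4.52%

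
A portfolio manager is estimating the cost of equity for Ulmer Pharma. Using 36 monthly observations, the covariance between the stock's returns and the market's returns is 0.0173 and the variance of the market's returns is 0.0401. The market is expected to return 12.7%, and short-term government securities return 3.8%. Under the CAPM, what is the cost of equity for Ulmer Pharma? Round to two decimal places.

7.64%

β = Cov(R_i, R_m) / Var(R_m) = 0.0173 / 0.0401 = 0.4314
MRP = 12.7% − 3.8% = 8.90%
E(R) = R_f + β × MRP = 3.8% + 0.4314 × 8.9% = 7.64%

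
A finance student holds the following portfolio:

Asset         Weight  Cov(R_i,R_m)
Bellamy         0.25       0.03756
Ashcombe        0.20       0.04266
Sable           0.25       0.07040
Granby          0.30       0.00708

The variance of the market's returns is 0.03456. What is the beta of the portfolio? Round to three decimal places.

1.089

β_Bellamy = 0.03756 / 0.03456 = 1.0868
β_Ashcombe = 0.04266 / 0.03456 = 1.2344
β_Sable = 0.07040 / 0.03456 = 2.0370
β_Granby = 0.00708 / 0.03456 = 0.2049
β_P = Σ w_i β_i = 0.25×1.0868 + 0.20×1.2344 + 0.25×2.0370 + 0.30×0.2049 = 1.0893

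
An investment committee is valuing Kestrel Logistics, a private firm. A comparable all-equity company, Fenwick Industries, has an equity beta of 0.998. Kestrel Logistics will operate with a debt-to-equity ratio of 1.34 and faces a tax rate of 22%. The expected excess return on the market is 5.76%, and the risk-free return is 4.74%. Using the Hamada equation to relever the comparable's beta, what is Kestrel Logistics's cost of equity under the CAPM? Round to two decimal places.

16.50%

β_L = β_U × [1 + (1 − t)(D/E)] = 0.998 × [1 + (1 − 0.22) × 1.34]
    = 0.998 × [1 + 0.78 × 1.34] = 0.998 × 2.0452 = 2.0411
E(R) = R_f + β_L × MRP = 4.74% + 2.0411 × 5.76% = 16.50%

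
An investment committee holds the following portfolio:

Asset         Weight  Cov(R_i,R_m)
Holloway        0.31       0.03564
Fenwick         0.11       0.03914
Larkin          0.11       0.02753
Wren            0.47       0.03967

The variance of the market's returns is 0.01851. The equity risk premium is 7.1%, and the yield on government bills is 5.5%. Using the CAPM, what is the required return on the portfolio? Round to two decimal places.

β_Holloway = 0.03564 / 0.01851 = 1.9254
β_Fenwick = 0.03914 / 0.01851 = 2.1145
β_Larkin = 0.02753 / 0.01851 = 1.4873
β_Wren = 0.03967 / 0.01851 = 2.1432
β_P = Σ w_i β_i = 0.31×1.9254 + 0.11×2.1145 + 0.11×1.4873 + 0.47×2.1432 = 2.0004
E(R_P) = R_f + β_P × MRP = 5.5% + 2.0004 × 7.1% = 19.70%

19.70%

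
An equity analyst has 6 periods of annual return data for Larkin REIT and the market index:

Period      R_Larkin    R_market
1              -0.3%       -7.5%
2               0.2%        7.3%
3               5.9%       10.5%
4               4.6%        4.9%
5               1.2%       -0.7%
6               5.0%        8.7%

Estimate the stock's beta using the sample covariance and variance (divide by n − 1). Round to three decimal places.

0.290

Mean R_i = (-0.3 + 0.2 + 5.9 + 4.6 + 1.2 + 5.0) / 6 = 2.7667%
Mean R_m = (-7.5 + 7.3 + 10.5 + 4.9 − 0.7 + 8.7) / 6 = 3.8667%
Σ(R_i − R̄_i)(R_m − R̄_m) = 66.6733  ⇒  Cov = 66.6733 / 5 = 13.3347
Σ(R_m − R̄_m)² = 230.2733  ⇒  Var(R_m) = 230.2733 / 5 = 46.0547
β = Cov / Var(R_m) = 13.3347 / 46.0547 = 0.2895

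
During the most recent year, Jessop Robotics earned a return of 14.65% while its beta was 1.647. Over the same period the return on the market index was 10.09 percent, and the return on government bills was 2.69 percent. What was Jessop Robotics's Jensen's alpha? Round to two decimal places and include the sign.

-0.23%

Market excess return = 10.09% − 2.69% = 7.40%
CAPM benchmark = R_f + β(R_m − R_f) = 2.69% + 1.647 × 7.40% = 14.87780%
α = actual − benchmark = 14.65% − 14.87780% = -0.23%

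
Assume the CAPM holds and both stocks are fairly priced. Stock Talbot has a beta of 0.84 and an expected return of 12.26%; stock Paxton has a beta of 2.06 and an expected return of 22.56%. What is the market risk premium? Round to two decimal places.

Both satisfy E(R) = R_f + β·MRP, so the slope of the SML is
MRP = (22.56% − 12.26%) / (2.06 − 0.84) = 10.30% / 1.22 = 8.4426%

8.44%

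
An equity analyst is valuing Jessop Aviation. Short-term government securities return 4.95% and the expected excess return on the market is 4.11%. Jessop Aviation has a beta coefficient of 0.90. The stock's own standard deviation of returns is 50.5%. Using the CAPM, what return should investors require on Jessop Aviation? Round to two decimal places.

8.65%

E(R) = R_f + β × MRP = 4.95% + 0.90 × 4.11% = 8.65%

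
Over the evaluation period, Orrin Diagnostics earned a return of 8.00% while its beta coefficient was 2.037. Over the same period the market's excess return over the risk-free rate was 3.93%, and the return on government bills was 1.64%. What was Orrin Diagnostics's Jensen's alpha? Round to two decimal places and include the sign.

CAPM benchmark = R_f + β(R_m − R_f) = 1.64% + 2.037 × 3.93% = 9.64541%
α = actual − benchmark = 8.00% − 9.64541% = -1.65%

-1.65%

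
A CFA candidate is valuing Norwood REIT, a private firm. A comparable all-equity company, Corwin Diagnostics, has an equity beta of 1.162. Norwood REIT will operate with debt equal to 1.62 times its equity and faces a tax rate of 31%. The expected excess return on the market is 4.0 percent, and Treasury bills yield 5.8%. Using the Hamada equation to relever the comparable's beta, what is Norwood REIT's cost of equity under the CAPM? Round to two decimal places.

β_L = β_U × [1 + (1 − t)(D/E)] = 1.162 × [1 + (1 − 0.31) × 1.62]
    = 1.162 × [1 + 0.69 × 1.62] = 1.162 × 2.1178 = 2.4609
E(R) = R_f + β_L × MRP = 5.8% + 2.4609 × 4.0% = 15.64%

15.64%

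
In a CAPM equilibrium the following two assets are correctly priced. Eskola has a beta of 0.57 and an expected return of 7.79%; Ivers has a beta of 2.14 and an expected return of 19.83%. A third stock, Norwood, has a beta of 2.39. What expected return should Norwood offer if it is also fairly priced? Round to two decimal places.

MRP (SML slope) = (19.83% − 7.79%) / (2.14 − 0.57) = 12.04% / 1.57 = 7.6688%
R_f (intercept) = 7.79% − 0.57 × 7.6688% = 3.4188%
E(R_Norwood) = R_f + β × MRP = 3.4188% + 2.39 × 7.6688% = 21.75%

21.75%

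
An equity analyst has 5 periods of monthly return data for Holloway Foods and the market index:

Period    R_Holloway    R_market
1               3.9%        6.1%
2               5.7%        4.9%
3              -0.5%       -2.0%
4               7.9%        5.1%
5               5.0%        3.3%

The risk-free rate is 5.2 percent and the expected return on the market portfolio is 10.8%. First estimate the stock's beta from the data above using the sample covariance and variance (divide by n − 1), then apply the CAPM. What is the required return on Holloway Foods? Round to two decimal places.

Mean R_i = (3.9 + 5.7 − 0.5 + 7.9 + 5.0) / 5 = 4.4000%
Mean R_m = (6.1 + 4.9 − 2.0 + 5.1 + 3.3) / 5 = 3.4800%
Σ(R_i − R̄_i)(R_m − R̄_m) = 32.9500  ⇒  Cov = 32.9500 / 4 = 8.2375
Σ(R_m − R̄_m)² = 41.5680  ⇒  Var(R_m) = 41.5680 / 4 = 10.3920
β = Cov / Var(R_m) = 8.2375 / 10.3920 = 0.7927
MRP = 10.8% − 5.2% = 5.60%
E(R) = R_f + β × MRP = 5.2% + 0.7927 × 5.6% = 9.64%

9.64%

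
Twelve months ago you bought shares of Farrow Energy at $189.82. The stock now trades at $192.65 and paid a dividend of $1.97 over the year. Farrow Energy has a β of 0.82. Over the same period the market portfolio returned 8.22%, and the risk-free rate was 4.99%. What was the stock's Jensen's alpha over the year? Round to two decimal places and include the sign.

-5.11%

Realised HPR = (P1 + D1 − P0) / P0 = (192.65 + 1.97 − 189.82) / 189.82 = 4.80 / 189.82 = 2.5287%
MRP = 8.22% − 4.99% = 3.23%
CAPM required = R_f + β·MRP = 4.99% + 0.82 × 3.23% = 7.6386%
α = realised − required = 2.5287% − 7.6386% = -5.11%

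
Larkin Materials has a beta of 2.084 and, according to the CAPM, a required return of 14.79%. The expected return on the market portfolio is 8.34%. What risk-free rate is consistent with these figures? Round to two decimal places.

E(R) = R_f + β(E(R_m) − R_f) = R_f(1 − β) + β·E(R_m)
14.79% = R_f × (1 − 2.084) + 2.084 × 8.34%
14.79% = R_f × -1.084 + 17.38056%
R_f = (14.79% − 17.38056%) / -1.084 = 2.39%

2.39%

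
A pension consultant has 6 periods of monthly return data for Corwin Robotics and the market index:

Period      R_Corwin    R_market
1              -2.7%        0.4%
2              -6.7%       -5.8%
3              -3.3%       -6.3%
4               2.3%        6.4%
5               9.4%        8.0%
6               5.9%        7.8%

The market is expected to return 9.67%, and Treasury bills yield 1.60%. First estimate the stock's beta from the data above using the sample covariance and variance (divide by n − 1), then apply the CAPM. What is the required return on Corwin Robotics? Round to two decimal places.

Mean R_i = (-2.7 − 6.7 − 3.3 + 2.3 + 9.4 + 5.9) / 6 = 0.8167%
Mean R_m = (0.4 − 5.8 − 6.3 + 6.4 + 8.0 + 7.8) / 6 = 1.7500%
Σ(R_i − R̄_i)(R_m − R̄_m) = 185.9350  ⇒  Cov = 185.9350 / 5 = 37.1870
Σ(R_m − R̄_m)² = 220.9150  ⇒  Var(R_m) = 220.9150 / 5 = 44.1830
β = Cov / Var(R_m) = 37.1870 / 44.1830 = 0.8417
MRP = 9.67% − 1.60% = 8.07%
E(R) = R_f + β × MRP = 1.60% + 0.8417 × 8.07% = 8.39%

8.39%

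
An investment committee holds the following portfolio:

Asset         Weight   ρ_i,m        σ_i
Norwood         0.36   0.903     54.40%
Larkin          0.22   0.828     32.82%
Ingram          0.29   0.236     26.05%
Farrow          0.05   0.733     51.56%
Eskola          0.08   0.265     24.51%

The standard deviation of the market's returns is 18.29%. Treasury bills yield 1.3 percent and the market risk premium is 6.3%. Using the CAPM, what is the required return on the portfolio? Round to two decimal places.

10.89%

β_Norwood = 0.903 × 54.40% / 18.29% = 2.6858
β_Larkin = 0.828 × 32.82% / 18.29% = 1.4858
β_Ingram = 0.236 × 26.05% / 18.29% = 0.3361
β_Farrow = 0.733 × 51.56% / 18.29% = 2.0663
β_Eskola = 0.265 × 24.51% / 18.29% = 0.3551
β_P = Σ w_i β_i = 0.36×2.6858 + 0.22×1.4858 + 0.29×0.3361 + 0.05×2.0663 + 0.08×0.3551 = 1.5230
E(R_P) = R_f + β_P × MRP = 1.3% + 1.5230 × 6.3% = 10.89%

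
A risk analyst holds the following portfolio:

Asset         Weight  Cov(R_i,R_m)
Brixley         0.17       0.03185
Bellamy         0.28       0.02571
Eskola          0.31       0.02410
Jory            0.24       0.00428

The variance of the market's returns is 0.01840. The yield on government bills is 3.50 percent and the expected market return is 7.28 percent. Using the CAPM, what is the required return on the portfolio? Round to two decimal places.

7.84%

β_Brixley = 0.03185 / 0.01840 = 1.7310
β_Bellamy = 0.02571 / 0.01840 = 1.3973
β_Eskola = 0.02410 / 0.01840 = 1.3098
β_Jory = 0.00428 / 0.01840 = 0.2326
β_P = Σ w_i β_i = 0.17×1.7310 + 0.28×1.3973 + 0.31×1.3098 + 0.24×0.2326 = 1.1474
MRP = 7.28% − 3.50% = 3.78%
E(R_P) = R_f + β_P × MRP = 3.50% + 1.1474 × 3.78% = 7.84%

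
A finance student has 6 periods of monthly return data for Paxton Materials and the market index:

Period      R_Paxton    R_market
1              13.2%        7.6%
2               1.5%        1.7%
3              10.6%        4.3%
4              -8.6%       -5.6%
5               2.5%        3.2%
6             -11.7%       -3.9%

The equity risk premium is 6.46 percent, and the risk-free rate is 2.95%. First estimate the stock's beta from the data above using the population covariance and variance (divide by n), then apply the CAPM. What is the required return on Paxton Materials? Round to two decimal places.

Mean R_i = (13.2 + 1.5 + 10.6 − 8.6 + 2.5 − 11.7) / 6 = 1.2500%
Mean R_m = (7.6 + 1.7 + 4.3 − 5.6 + 3.2 − 3.9) / 6 = 1.2167%
Σ(R_i − R̄_i)(R_m − R̄_m) = 241.1150  ⇒  Cov = 241.1150 / 6 = 40.1858
Σ(R_m − R̄_m)² = 127.0683  ⇒  Var(R_m) = 127.0683 / 6 = 21.1781
β = Cov / Var(R_m) = 40.1858 / 21.1781 = 1.8975
E(R) = R_f + β × MRP = 2.95% + 1.8975 × 6.46% = 15.21%

15.21%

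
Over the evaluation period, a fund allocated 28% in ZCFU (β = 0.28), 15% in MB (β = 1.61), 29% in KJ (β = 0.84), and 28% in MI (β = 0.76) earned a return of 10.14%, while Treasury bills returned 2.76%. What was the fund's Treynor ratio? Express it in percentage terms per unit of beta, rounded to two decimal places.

β_P = 0.28×0.28 + 0.15×1.61 + 0.29×0.84 + 0.28×0.76 = 0.7763
Treynor = (R_P − R_f) / β_P = (10.14% − 2.76%) / 0.7763 = 7.38% / 0.7763 = 9.51%

9.51%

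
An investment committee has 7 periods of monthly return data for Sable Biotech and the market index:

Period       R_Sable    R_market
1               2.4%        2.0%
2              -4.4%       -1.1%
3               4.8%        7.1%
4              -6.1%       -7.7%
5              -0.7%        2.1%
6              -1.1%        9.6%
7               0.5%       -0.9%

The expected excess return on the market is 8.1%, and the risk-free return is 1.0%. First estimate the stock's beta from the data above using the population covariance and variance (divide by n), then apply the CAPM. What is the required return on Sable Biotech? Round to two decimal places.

4.56%

Mean R_i = (2.4 − 4.4 + 4.8 − 6.1 − 0.7 − 1.1 + 0.5) / 7 = -0.6571%
Mean R_m = (2.0 − 1.1 + 7.1 − 7.7 + 2.1 + 9.6 − 0.9) / 7 = 1.5857%
Σ(R_i − R̄_i)(R_m − R̄_m) = 85.5043  ⇒  Cov = 85.5043 / 7 = 12.2149
Σ(R_m − R̄_m)² = 194.6886  ⇒  Var(R_m) = 194.6886 / 7 = 27.8127
β = Cov / Var(R_m) = 12.2149 / 27.8127 = 0.4392
E(R) = R_f + β × MRP = 1.0% + 0.4392 × 8.1% = 4.56%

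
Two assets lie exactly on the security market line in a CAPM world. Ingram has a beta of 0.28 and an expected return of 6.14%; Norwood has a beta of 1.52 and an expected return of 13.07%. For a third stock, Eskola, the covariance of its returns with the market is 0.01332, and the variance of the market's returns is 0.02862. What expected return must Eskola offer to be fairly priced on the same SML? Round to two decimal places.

7.18%

MRP = (13.07% − 6.14%) / (1.52 − 0.28) = 5.5887%
R_f = 6.14% − 0.28 × 5.5887% = 4.5752%
β_Eskola = Cov / Var(R_m) = 0.01332 / 0.02862 = 0.4654
E(R_Eskola) = R_f + β × MRP = 4.5752% + 0.4654 × 5.5887% = 7.18%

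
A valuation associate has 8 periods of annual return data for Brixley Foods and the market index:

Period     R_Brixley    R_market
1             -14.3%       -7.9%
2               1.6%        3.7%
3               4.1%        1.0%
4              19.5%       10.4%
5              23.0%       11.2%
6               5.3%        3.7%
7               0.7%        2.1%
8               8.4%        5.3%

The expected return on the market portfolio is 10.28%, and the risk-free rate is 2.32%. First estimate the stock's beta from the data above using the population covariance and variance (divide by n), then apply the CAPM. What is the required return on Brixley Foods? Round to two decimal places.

Mean R_i = (-14.3 + 1.6 + 4.1 + 19.5 + 23.0 + 5.3 + 0.7 + 8.4) / 8 = 6.0375%
Mean R_m = (-7.9 + 3.7 + 1.0 + 10.4 + 11.2 + 3.7 + 2.1 + 5.3) / 8 = 3.6875%
Σ(R_i − R̄_i)(R_m − R̄_m) = 470.8838  ⇒  Cov = 470.8838 / 8 = 58.8605
Σ(R_m − R̄_m)² = 248.1088  ⇒  Var(R_m) = 248.1088 / 8 = 31.0136
β = Cov / Var(R_m) = 58.8605 / 31.0136 = 1.8979
MRP = 10.28% − 2.32% = 7.96%
E(R) = R_f + β × MRP = 2.32% + 1.8979 × 7.96% = 17.43%

17.43%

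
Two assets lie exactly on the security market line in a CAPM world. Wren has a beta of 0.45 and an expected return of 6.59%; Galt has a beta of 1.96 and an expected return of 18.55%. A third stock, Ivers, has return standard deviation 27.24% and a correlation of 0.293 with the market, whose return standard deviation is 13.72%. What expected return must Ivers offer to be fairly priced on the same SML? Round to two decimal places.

7.63%

MRP = (18.55% − 6.59%) / (1.96 − 0.45) = 7.9205%
R_f = 6.59% − 0.45 × 7.9205% = 3.0258%
β_Ivers = ρ·σ_i/σ_m = 0.293 × 27.24 / 13.72 = 0.5817
E(R_Ivers) = R_f + β × MRP = 3.0258% + 0.5817 × 7.9205% = 7.63%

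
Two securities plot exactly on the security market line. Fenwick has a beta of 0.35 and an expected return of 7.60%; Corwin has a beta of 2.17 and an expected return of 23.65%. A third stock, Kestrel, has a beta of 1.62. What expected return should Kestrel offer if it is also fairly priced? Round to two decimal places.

18.80%

MRP (SML slope) = (23.65% − 7.60%) / (2.17 − 0.35) = 16.05% / 1.82 = 8.8187%
R_f (intercept) = 7.60% − 0.35 × 8.8187% = 4.5135%
E(R_Kestrel) = R_f + β × MRP = 4.5135% + 1.62 × 8.8187% = 18.80%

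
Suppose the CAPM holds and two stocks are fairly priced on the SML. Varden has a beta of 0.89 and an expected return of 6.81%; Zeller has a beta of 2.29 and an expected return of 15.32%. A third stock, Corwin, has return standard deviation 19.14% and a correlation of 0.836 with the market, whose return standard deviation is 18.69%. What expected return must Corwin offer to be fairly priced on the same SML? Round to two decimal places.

MRP = (15.32% − 6.81%) / (2.29 − 0.89) = 6.0786%
R_f = 6.81% − 0.89 × 6.0786% = 1.4000%
β_Corwin = ρ·σ_i/σ_m = 0.836 × 19.14 / 18.69 = 0.8561
E(R_Corwin) = R_f + β × MRP = 1.4000% + 0.8561 × 6.0786% = 6.60%

6.60%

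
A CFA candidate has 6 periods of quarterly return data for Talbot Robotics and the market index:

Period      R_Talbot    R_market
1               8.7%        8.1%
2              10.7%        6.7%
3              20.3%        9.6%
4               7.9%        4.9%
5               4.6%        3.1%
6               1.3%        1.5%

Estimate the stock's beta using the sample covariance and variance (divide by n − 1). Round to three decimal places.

Mean R_i = (8.7 + 10.7 + 20.3 + 7.9 + 4.6 + 1.3) / 6 = 8.9167%
Mean R_m = (8.1 + 6.7 + 9.6 + 4.9 + 3.1 + 1.5) / 6 = 5.6500%
Σ(R_i − R̄_i)(R_m − R̄_m) = 89.6850  ⇒  Cov = 89.6850 / 5 = 17.9370
Σ(R_m − R̄_m)² = 46.9950  ⇒  Var(R_m) = 46.9950 / 5 = 9.3990
β = Cov / Var(R_m) = 17.9370 / 9.3990 = 1.9084

1.908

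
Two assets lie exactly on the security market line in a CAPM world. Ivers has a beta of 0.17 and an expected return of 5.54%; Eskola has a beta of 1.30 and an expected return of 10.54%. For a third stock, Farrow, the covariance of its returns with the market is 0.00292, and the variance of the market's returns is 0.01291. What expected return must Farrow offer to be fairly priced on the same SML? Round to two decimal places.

5.79%

MRP = (10.54% − 5.54%) / (1.30 − 0.17) = 4.4248%
R_f = 5.54% − 0.17 × 4.4248% = 4.7878%
β_Farrow = Cov / Var(R_m) = 0.00292 / 0.01291 = 0.2262
E(R_Farrow) = R_f + β × MRP = 4.7878% + 0.2262 × 4.4248% = 5.79%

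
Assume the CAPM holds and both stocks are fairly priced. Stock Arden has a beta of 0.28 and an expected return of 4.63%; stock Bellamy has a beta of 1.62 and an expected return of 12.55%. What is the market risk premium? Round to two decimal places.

Both satisfy E(R) = R_f + β·MRP, so the slope of the SML is
MRP = (12.55% − 4.63%) / (1.62 − 0.28) = 7.92% / 1.34 = 5.9104%

5.91%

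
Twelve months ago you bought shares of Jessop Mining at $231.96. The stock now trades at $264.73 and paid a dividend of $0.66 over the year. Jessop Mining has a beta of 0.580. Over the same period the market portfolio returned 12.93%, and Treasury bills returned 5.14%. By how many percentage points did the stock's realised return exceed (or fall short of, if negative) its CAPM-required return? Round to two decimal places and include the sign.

+4.75%

Realised HPR = (P1 + D1 − P0) / P0 = (264.73 + 0.66 − 231.96) / 231.96 = 33.43 / 231.96 = 14.4120%
MRP = 12.93% − 5.14% = 7.79%
CAPM required = R_f + β·MRP = 5.14% + 0.580 × 7.79% = 9.65820%
α = realised − required = 14.4120% − 9.65820% = +4.75%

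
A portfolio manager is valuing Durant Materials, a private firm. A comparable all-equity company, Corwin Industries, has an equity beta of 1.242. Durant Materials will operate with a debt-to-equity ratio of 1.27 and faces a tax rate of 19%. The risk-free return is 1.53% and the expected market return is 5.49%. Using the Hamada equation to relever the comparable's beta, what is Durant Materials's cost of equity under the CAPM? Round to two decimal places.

β_L = β_U × [1 + (1 − t)(D/E)] = 1.242 × [1 + (1 − 0.19) × 1.27]
    = 1.242 × [1 + 0.81 × 1.27] = 1.242 × 2.0287 = 2.5196
MRP = 5.49% − 1.53% = 3.96%
E(R) = R_f + β_L × MRP = 1.53% + 2.5196 × 3.96% = 11.51%

11.51%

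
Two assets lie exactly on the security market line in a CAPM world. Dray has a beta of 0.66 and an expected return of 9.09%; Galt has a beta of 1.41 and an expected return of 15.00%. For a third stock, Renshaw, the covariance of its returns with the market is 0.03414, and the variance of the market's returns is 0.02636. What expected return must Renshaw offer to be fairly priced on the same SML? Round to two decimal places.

MRP = (15.00% − 9.09%) / (1.41 − 0.66) = 7.8800%
R_f = 9.09% − 0.66 × 7.8800% = 3.8892%
β_Renshaw = Cov / Var(R_m) = 0.03414 / 0.02636 = 1.2951
E(R_Renshaw) = R_f + β × MRP = 3.8892% + 1.2951 × 7.8800% = 14.09%

14.09%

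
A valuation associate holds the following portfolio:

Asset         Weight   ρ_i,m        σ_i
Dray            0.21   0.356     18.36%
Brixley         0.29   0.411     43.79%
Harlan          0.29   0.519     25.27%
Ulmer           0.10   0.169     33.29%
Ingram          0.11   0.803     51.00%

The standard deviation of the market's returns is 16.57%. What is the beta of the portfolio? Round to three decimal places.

0.933

β_Dray = 0.356 × 18.36% / 16.57% = 0.3945
β_Brixley = 0.411 × 43.79% / 16.57% = 1.0862
β_Harlan = 0.519 × 25.27% / 16.57% = 0.7915
β_Ulmer = 0.169 × 33.29% / 16.57% = 0.3395
β_Ingram = 0.803 × 51.00% / 16.57% = 2.4715
β_P = Σ w_i β_i = 0.21×0.3945 + 0.29×1.0862 + 0.29×0.7915 + 0.10×0.3395 + 0.11×2.4715 = 0.9332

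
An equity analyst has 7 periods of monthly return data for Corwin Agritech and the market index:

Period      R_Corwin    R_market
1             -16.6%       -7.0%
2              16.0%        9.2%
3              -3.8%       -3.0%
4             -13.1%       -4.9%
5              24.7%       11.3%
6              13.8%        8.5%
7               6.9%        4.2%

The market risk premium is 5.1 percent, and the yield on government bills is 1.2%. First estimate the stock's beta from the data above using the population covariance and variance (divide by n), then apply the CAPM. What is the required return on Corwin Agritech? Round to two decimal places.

Mean R_i = (-16.6 + 16.0 − 3.8 − 13.1 + 24.7 + 13.8 + 6.9) / 7 = 3.9857%
Mean R_m = (-7.0 + 9.2 − 3.0 − 4.9 + 11.3 + 8.5 + 4.2) / 7 = 2.6143%
Σ(R_i − R̄_i)(R_m − R̄_m) = 691.4414  ⇒  Cov = 691.4414 / 7 = 98.7773
Σ(R_m − R̄_m)² = 336.3886  ⇒  Var(R_m) = 336.3886 / 7 = 48.0555
β = Cov / Var(R_m) = 98.7773 / 48.0555 = 2.0555
E(R) = R_f + β × MRP = 1.2% + 2.0555 × 5.1% = 11.68%

11.68%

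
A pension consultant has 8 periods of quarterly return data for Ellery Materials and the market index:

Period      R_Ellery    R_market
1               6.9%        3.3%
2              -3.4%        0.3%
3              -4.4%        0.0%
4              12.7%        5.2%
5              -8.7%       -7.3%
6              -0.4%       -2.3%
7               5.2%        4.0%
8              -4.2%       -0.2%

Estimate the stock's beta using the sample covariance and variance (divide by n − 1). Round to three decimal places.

Mean R_i = (6.9 − 3.4 − 4.4 + 12.7 − 8.7 − 0.4 + 5.2 − 4.2) / 8 = 0.4625%
Mean R_m = (3.3 + 0.3 + 0.0 + 5.2 − 7.3 − 2.3 + 4.0 − 0.2) / 8 = 0.3750%
Σ(R_i − R̄_i)(R_m − R̄_m) = 172.4725  ⇒  Cov = 172.4725 / 7 = 24.6389
Σ(R_m − R̄_m)² = 111.5150  ⇒  Var(R_m) = 111.5150 / 7 = 15.9307
β = Cov / Var(R_m) = 24.6389 / 15.9307 = 1.5466

1.547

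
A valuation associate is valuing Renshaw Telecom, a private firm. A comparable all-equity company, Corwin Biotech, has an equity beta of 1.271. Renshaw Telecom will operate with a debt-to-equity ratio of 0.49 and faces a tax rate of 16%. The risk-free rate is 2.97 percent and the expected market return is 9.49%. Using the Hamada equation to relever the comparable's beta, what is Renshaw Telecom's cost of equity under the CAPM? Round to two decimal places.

14.67%

β_L = β_U × [1 + (1 − t)(D/E)] = 1.271 × [1 + (1 − 0.16) × 0.49]
    = 1.271 × [1 + 0.84 × 0.49] = 1.271 × 1.4116 = 1.7941
MRP = 9.49% − 2.97% = 6.52%
E(R) = R_f + β_L × MRP = 2.97% + 1.7941 × 6.52% = 14.67%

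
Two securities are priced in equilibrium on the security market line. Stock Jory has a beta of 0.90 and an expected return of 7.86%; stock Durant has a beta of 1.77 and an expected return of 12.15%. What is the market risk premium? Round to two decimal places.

4.93%

Both satisfy E(R) = R_f + β·MRP, so the slope of the SML is
MRP = (12.15% − 7.86%) / (1.77 − 0.90) = 4.29% / 0.87 = 4.9310%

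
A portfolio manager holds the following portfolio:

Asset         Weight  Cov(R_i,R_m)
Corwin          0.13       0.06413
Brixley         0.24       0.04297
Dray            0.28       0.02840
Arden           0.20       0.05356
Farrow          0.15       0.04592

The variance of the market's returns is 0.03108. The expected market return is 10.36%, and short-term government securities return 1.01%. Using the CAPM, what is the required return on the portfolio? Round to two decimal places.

14.31%

β_Corwin = 0.06413 / 0.03108 = 2.0634
β_Brixley = 0.04297 / 0.03108 = 1.3826
β_Dray = 0.02840 / 0.03108 = 0.9138
β_Arden = 0.05356 / 0.03108 = 1.7233
β_Farrow = 0.04592 / 0.03108 = 1.4775
β_P = Σ w_i β_i = 0.13×2.0634 + 0.24×1.3826 + 0.28×0.9138 + 0.20×1.7233 + 0.15×1.4775 = 1.4222
MRP = 10.36% − 1.01% = 9.35%
E(R_P) = R_f + β_P × MRP = 1.01% + 1.4222 × 9.35% = 14.31%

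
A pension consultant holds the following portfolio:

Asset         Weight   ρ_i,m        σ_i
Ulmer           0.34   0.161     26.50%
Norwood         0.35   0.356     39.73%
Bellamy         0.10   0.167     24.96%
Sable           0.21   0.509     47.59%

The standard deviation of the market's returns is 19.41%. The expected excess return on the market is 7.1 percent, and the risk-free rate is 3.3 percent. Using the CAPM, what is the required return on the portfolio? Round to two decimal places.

β_Ulmer = 0.161 × 26.50% / 19.41% = 0.2198
β_Norwood = 0.356 × 39.73% / 19.41% = 0.7287
β_Bellamy = 0.167 × 24.96% / 19.41% = 0.2148
β_Sable = 0.509 × 47.59% / 19.41% = 1.2480
β_P = Σ w_i β_i = 0.34×0.2198 + 0.35×0.7287 + 0.10×0.2148 + 0.21×1.2480 = 0.6133
E(R_P) = R_f + β_P × MRP = 3.3% + 0.6133 × 7.1% = 7.65%

7.65%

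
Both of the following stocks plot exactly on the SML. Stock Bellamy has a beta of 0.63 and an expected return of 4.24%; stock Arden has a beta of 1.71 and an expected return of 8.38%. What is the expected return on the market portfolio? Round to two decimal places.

5.66%

Both satisfy E(R) = R_f + β·MRP, so the slope of the SML is
MRP = (8.38% − 4.24%) / (1.71 − 0.63) = 4.14% / 1.08 = 3.8333%
R_f = E(R_Bellamy) − β_Bellamy·MRP = 4.24% − 0.63 × 3.8333% = 1.8250%
E(R_m) = R_f + MRP = 1.8250% + 3.8333% = 5.66%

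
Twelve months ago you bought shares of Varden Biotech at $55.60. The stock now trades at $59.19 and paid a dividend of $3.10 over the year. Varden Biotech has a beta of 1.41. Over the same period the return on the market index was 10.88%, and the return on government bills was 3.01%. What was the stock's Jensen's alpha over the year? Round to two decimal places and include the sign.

-2.07%

Realised HPR = (P1 + D1 − P0) / P0 = (59.19 + 3.10 − 55.60) / 55.60 = 6.69 / 55.60 = 12.0324%
MRP = 10.88% − 3.01% = 7.87%
CAPM required = R_f + β·MRP = 3.01% + 1.41 × 7.87% = 14.1067%
α = realised − required = 12.0324% − 14.1067% = -2.07%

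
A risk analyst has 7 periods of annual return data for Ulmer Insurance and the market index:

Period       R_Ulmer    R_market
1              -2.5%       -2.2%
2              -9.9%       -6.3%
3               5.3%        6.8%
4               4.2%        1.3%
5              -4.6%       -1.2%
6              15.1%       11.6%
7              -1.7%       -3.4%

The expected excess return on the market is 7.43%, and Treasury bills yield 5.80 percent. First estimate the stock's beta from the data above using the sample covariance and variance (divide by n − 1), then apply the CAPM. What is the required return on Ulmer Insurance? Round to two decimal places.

15.02%

Mean R_i = (-2.5 − 9.9 + 5.3 + 4.2 − 4.6 + 15.1 − 1.7) / 7 = 0.8429%
Mean R_m = (-2.2 − 6.3 + 6.8 + 1.3 − 1.2 + 11.6 − 3.4) / 7 = 0.9429%
Σ(R_i − R̄_i)(R_m − R̄_m) = 290.2671  ⇒  Cov = 290.2671 / 6 = 48.3779
Σ(R_m − R̄_m)² = 233.7971  ⇒  Var(R_m) = 233.7971 / 6 = 38.9662
β = Cov / Var(R_m) = 48.3779 / 38.9662 = 1.2415
E(R) = R_f + β × MRP = 5.80% + 1.2415 × 7.43% = 15.02%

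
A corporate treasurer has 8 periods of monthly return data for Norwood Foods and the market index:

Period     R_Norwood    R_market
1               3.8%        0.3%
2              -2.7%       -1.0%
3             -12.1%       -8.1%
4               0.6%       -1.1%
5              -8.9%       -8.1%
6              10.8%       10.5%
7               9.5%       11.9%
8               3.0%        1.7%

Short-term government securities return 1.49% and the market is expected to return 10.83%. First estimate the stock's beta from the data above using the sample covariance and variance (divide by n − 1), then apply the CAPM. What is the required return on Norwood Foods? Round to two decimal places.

Mean R_i = (3.8 − 2.7 − 12.1 + 0.6 − 8.9 + 10.8 + 9.5 + 3.0) / 8 = 0.5000%
Mean R_m = (0.3 − 1.0 − 8.1 − 1.1 − 8.1 + 10.5 + 11.9 + 1.7) / 8 = 0.7625%
Σ(R_i − R̄_i)(R_m − R̄_m) = 401.7800  ⇒  Cov = 401.7800 / 7 = 57.3971
Σ(R_m − R̄_m)² = 383.6188  ⇒  Var(R_m) = 383.6188 / 7 = 54.8027
β = Cov / Var(R_m) = 57.3971 / 54.8027 = 1.0473
MRP = 10.83% − 1.49% = 9.34%
E(R) = R_f + β × MRP = 1.49% + 1.0473 × 9.34% = 11.27%

11.27%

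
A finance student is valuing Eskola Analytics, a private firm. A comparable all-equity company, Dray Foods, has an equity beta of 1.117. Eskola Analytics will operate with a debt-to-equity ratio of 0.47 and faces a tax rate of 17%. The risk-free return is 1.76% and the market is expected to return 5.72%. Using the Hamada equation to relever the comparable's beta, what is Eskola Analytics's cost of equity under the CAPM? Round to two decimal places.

β_L = β_U × [1 + (1 − t)(D/E)] = 1.117 × [1 + (1 − 0.17) × 0.47]
    = 1.117 × [1 + 0.83 × 0.47] = 1.117 × 1.3901 = 1.5527
MRP = 5.72% − 1.76% = 3.96%
E(R) = R_f + β_L × MRP = 1.76% + 1.5527 × 3.96% = 7.91%

7.91%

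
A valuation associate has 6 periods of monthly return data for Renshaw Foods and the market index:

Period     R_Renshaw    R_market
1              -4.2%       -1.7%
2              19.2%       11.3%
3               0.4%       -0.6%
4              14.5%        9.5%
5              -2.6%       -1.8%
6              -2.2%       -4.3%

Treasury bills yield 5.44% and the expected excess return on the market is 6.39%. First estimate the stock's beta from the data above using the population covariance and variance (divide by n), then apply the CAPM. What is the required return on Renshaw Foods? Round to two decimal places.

14.96%

Mean R_i = (-4.2 + 19.2 + 0.4 + 14.5 − 2.6 − 2.2) / 6 = 4.1833%
Mean R_m = (-1.7 + 11.3 − 0.6 + 9.5 − 1.8 − 4.3) / 6 = 2.0667%
Σ(R_i − R̄_i)(R_m − R̄_m) = 323.8767  ⇒  Cov = 323.8767 / 6 = 53.9795
Σ(R_m − R̄_m)² = 217.2933  ⇒  Var(R_m) = 217.2933 / 6 = 36.2156
β = Cov / Var(R_m) = 53.9795 / 36.2156 = 1.4905
E(R) = R_f + β × MRP = 5.44% + 1.4905 × 6.39% = 14.96%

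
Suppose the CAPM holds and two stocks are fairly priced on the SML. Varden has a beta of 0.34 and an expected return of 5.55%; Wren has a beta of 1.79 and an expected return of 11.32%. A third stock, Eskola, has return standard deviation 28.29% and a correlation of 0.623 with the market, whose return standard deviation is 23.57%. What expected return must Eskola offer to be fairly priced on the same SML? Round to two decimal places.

7.17%

MRP = (11.32% − 5.55%) / (1.79 − 0.34) = 3.9793%
R_f = 5.55% − 0.34 × 3.9793% = 4.1970%
β_Eskola = ρ·σ_i/σ_m = 0.623 × 28.29 / 23.57 = 0.7478
E(R_Eskola) = R_f + β × MRP = 4.1970% + 0.7478 × 3.9793% = 7.17%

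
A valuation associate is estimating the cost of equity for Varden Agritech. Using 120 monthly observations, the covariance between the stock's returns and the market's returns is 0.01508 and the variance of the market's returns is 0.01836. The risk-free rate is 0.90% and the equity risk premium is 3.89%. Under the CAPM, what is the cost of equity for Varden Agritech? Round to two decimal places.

β = Cov(R_i, R_m) / Var(R_m) = 0.01508 / 0.01836 = 0.8214
E(R) = R_f + β × MRP = 0.90% + 0.8214 × 3.89% = 4.10%

4.10%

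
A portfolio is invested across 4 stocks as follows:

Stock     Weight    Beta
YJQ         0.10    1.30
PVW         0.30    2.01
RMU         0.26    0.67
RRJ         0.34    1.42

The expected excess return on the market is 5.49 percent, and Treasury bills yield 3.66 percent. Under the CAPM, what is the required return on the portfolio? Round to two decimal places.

11.29%

β_P = Σ w_i β_i = 0.10×1.30 + 0.30×2.01 + 0.26×0.67 + 0.34×1.42 = 1.3900
E(R_P) = R_f + β_P × MRP = 3.66% + 1.3900 × 5.49% = 11.29%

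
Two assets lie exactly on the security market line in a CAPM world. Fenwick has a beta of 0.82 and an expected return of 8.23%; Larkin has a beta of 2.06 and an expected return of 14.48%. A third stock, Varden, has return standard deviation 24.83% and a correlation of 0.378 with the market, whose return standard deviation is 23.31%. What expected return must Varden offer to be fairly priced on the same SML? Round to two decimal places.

6.13%

MRP = (14.48% − 8.23%) / (2.06 − 0.82) = 5.0403%
R_f = 8.23% − 0.82 × 5.0403% = 4.0970%
β_Varden = ρ·σ_i/σ_m = 0.378 × 24.83 / 23.31 = 0.4026
E(R_Varden) = R_f + β × MRP = 4.0970% + 0.4026 × 5.0403% = 6.13%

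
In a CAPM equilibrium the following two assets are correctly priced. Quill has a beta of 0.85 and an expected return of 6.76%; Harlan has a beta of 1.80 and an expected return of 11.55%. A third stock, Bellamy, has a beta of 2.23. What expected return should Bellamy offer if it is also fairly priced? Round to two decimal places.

MRP (SML slope) = (11.55% − 6.76%) / (1.80 − 0.85) = 4.79% / 0.95 = 5.0421%
R_f (intercept) = 6.76% − 0.85 × 5.0421% = 2.4742%
E(R_Bellamy) = R_f + β × MRP = 2.4742% + 2.23 × 5.0421% = 13.72%

13.72%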